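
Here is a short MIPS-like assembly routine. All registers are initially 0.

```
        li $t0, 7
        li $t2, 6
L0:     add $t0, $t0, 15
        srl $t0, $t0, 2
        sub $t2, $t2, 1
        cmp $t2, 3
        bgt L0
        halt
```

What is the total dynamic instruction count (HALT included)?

after li $t0, 7: $t0=7
after li $t2, 6: $t2=6
after add $t0, $t0, 15: $t0=7+15=22
after srl $t0, $t0, 2: $t0=22>>2=5
after sub $t2, $t2, 1: $t2=6-1=5
cmp $t2, 3  (cmp 5,3)
bgt L0: taken
after add $t0, $t0, 15: $t0=5+15=20
after srl $t0, $t0, 2: $t0=20>>2=5
after sub $t2, $t2, 1: $t2=5-1=4
cmp $t2, 3  (cmp 4,3)
bgt L0: taken
after add $t0, $t0, 15: $t0=5+15=20
after srl $t0, $t0, 2: $t0=20>>2=5
after sub $t2, $t2, 1: $t2=4-1=3
cmp $t2, 3  (cmp 3,3)
bgt L0: not taken
halt.
Total executed instructions: 18.

18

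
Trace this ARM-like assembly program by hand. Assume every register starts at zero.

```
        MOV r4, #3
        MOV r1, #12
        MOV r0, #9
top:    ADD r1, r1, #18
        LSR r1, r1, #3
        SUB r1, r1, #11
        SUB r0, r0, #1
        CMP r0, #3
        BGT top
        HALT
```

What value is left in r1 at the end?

-10

MOV r4, #3 → r4=3
MOV r1, #12 → r1=12
MOV r0, #9 → r0=9
ADD r1, r1, #18 → r1=12+18=30
LSR r1, r1, #3 → r1=30>>3=3
SUB r1, r1, #11 → r1=3-11=-8
SUB r0, r0, #1 → r0=9-1=8
CMP r0, #3  (cmp 8,3)
BGT top: taken
ADD r1, r1, #18 → r1=(-8)+18=10
LSR r1, r1, #3 → r1=10>>3=1
SUB r1, r1, #11 → r1=1-11=-10
SUB r0, r0, #1 → r0=8-1=7
CMP r0, #3  (cmp 7,3)
BGT top: taken
ADD r1, r1, #18 → r1=(-10)+18=8
LSR r1, r1, #3 → r1=8>>3=1
SUB r1, r1, #11 → r1=1-11=-10
SUB r0, r0, #1 → r0=7-1=6
CMP r0, #3  (cmp 6,3)
BGT top: taken
ADD r1, r1, #18 → r1=(-10)+18=8
LSR r1, r1, #3 → r1=8>>3=1
SUB r1, r1, #11 → r1=1-11=-10
SUB r0, r0, #1 → r0=6-1=5
CMP r0, #3  (cmp 5,3)
BGT top: taken
ADD r1, r1, #18 → r1=(-10)+18=8
LSR r1, r1, #3 → r1=8>>3=1
SUB r1, r1, #11 → r1=1-11=-10
SUB r0, r0, #1 → r0=5-1=4
CMP r0, #3  (cmp 4,3)
BGT top: taken
ADD r1, r1, #18 → r1=(-10)+18=8
LSR r1, r1, #3 → r1=8>>3=1
SUB r1, r1, #11 → r1=1-11=-10
SUB r0, r0, #1 → r0=4-1=3
CMP r0, #3  (cmp 3,3)
BGT top: not taken
halt.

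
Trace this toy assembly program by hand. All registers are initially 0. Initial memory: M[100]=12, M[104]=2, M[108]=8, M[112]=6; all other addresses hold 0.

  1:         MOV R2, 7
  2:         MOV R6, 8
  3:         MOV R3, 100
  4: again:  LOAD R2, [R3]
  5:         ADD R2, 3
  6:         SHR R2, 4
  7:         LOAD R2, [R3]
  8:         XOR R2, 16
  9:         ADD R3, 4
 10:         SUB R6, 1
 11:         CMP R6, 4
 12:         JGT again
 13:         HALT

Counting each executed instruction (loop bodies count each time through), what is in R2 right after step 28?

R2=7
R6=8
R3=100
R2=M[100]=12
R2=12+3=15
R2=15>>4=0
R2=M[100]=12
R2=12^16=28
R3=100+4=104
R6=8-1=7
CMP R6, 4  (cmp 7,4)
JGT again: taken
R2=M[104]=2
R2=2+3=5
R2=5>>4=0
R2=M[104]=2
R2=2^16=18
R3=104+4=108
R6=7-1=6
CMP R6, 4  (cmp 6,4)
JGT again: taken
R2=M[108]=8
R2=8+3=11
R2=11>>4=0
R2=M[108]=8
R2=8^16=24
R3=108+4=112
R6=6-1=5
After step 28: R2 = 24.

24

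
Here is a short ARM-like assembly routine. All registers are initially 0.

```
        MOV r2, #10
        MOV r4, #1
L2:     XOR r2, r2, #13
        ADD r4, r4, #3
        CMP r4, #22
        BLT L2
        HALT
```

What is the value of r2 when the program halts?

7

r2=10
r4=1
r2=10^13=7
r4=1+3=4
CMP r4, #22  (cmp 4,22)
BLT L2: taken
r2=7^13=10
r4=4+3=7
CMP r4, #22  (cmp 7,22)
BLT L2: taken
r2=10^13=7
r4=7+3=10
CMP r4, #22  (cmp 10,22)
BLT L2: taken
r2=7^13=10
r4=10+3=13
CMP r4, #22  (cmp 13,22)
BLT L2: taken
r2=10^13=7
r4=13+3=16
CMP r4, #22  (cmp 16,22)
BLT L2: taken
r2=7^13=10
r4=16+3=19
CMP r4, #22  (cmp 19,22)
BLT L2: taken
r2=10^13=7
r4=19+3=22
CMP r4, #22  (cmp 22,22)
BLT L2: not taken
halt.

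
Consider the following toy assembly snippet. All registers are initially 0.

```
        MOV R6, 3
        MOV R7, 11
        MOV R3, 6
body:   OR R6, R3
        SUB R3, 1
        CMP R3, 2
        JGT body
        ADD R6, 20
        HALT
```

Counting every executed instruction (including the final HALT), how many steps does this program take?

after MOV R6, 3: R6=3
after MOV R7, 11: R7=11
after MOV R3, 6: R3=6
after OR R6, R3: R6=3|6=7
after SUB R3, 1: R3=6-1=5
CMP R3, 2  (cmp 5,2)
JGT body: taken
after OR R6, R3: R6=7|5=7
after SUB R3, 1: R3=5-1=4
CMP R3, 2  (cmp 4,2)
JGT body: taken
after OR R6, R3: R6=7|4=7
after SUB R3, 1: R3=4-1=3
CMP R3, 2  (cmp 3,2)
JGT body: taken
after OR R6, R3: R6=7|3=7
after SUB R3, 1: R3=3-1=2
CMP R3, 2  (cmp 2,2)
JGT body: not taken
after ADD R6, 20: R6=7+20=27
halt.
Total executed instructions: 21.

21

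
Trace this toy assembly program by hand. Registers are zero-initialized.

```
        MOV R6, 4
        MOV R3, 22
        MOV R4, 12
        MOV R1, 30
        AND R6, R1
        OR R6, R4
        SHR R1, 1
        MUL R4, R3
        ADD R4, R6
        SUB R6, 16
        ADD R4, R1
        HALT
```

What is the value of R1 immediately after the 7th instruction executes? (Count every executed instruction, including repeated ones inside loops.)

R6=4
R3=22
R4=12
R1=30
R6=4&30=4
R6=4|12=12
R1=30>>1=15
After step 7: R1 = 15.

15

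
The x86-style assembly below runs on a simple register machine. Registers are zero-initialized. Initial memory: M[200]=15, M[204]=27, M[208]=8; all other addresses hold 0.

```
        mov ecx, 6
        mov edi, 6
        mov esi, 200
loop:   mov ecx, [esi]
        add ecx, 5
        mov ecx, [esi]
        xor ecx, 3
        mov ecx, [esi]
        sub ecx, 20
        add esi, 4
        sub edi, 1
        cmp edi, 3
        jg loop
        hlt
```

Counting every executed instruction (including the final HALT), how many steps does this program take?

34

mov ecx, 6 → ecx=6
mov edi, 6 → edi=6
mov esi, 200 → esi=200
mov ecx, [esi] → ecx=M[200]=15
add ecx, 5 → ecx=15+5=20
mov ecx, [esi] → ecx=M[200]=15
xor ecx, 3 → ecx=15^3=12
mov ecx, [esi] → ecx=M[200]=15
sub ecx, 20 → ecx=15-20=-5
add esi, 4 → esi=200+4=204
sub edi, 1 → edi=6-1=5
cmp edi, 3  (cmp 5,3)
jg loop: taken
mov ecx, [esi] → ecx=M[204]=27
add ecx, 5 → ecx=27+5=32
mov ecx, [esi] → ecx=M[204]=27
xor ecx, 3 → ecx=27^3=24
mov ecx, [esi] → ecx=M[204]=27
sub ecx, 20 → ecx=27-20=7
add esi, 4 → esi=204+4=208
sub edi, 1 → edi=5-1=4
cmp edi, 3  (cmp 4,3)
jg loop: taken
mov ecx, [esi] → ecx=M[208]=8
add ecx, 5 → ecx=8+5=13
mov ecx, [esi] → ecx=M[208]=8
xor ecx, 3 → ecx=8^3=11
mov ecx, [esi] → ecx=M[208]=8
sub ecx, 20 → ecx=8-20=-12
add esi, 4 → esi=208+4=212
sub edi, 1 → edi=4-1=3
cmp edi, 3  (cmp 3,3)
jg loop: not taken
halt.
Total executed instructions: 34.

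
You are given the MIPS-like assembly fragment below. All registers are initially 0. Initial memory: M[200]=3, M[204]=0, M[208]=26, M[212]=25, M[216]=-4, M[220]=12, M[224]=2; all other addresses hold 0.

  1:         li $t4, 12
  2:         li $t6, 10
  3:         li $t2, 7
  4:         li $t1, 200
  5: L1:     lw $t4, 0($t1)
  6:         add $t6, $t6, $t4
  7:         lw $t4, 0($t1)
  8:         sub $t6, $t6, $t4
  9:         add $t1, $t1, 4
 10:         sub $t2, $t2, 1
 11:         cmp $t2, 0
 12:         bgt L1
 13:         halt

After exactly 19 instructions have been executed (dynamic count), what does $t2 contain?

after li $t4, 12: $t4=12
after li $t6, 10: $t6=10
after li $t2, 7: $t2=7
after li $t1, 200: $t1=200
after lw $t4, 0($t1): $t4=M[200]=3
after add $t6, $t6, $t4: $t6=10+3=13
after lw $t4, 0($t1): $t4=M[200]=3
after sub $t6, $t6, $t4: $t6=13-3=10
after add $t1, $t1, 4: $t1=200+4=204
after sub $t2, $t2, 1: $t2=7-1=6
cmp $t2, 0  (cmp 6,0)
bgt L1: taken
after lw $t4, 0($t1): $t4=M[204]=0
after add $t6, $t6, $t4: $t6=10+0=10
after lw $t4, 0($t1): $t4=M[204]=0
after sub $t6, $t6, $t4: $t6=10-0=10
after add $t1, $t1, 4: $t1=204+4=208
after sub $t2, $t2, 1: $t2=6-1=5
cmp $t2, 0  (cmp 5,0)
After step 19: $t2 = 5.

5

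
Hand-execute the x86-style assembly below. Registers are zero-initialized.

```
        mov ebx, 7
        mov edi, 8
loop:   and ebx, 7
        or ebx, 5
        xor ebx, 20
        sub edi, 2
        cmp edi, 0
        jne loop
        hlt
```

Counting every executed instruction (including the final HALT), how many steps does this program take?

27

ebx=7
edi=8
ebx=7&7=7
ebx=7|5=7
ebx=7^20=19
edi=8-2=6
cmp edi, 0  (cmp 6,0)
jne loop: taken
ebx=19&7=3
ebx=3|5=7
ebx=7^20=19
edi=6-2=4
cmp edi, 0  (cmp 4,0)
jne loop: taken
ebx=19&7=3
ebx=3|5=7
ebx=7^20=19
edi=4-2=2
cmp edi, 0  (cmp 2,0)
jne loop: taken
ebx=19&7=3
ebx=3|5=7
ebx=7^20=19
edi=2-2=0
cmp edi, 0  (cmp 0,0)
jne loop: not taken
halt.
Total executed instructions: 27.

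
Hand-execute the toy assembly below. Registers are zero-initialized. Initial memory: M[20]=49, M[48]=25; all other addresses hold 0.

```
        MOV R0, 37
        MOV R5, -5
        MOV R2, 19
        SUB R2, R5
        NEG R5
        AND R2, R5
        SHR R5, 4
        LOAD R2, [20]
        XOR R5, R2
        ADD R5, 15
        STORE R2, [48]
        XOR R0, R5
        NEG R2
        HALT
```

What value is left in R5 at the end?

64

MOV R0, 37 → R0=37
MOV R5, -5 → R5=-5
MOV R2, 19 → R2=19
SUB R2, R5 → R2=19-(-5)=24
NEG R5 → R5=-(-5)=5
AND R2, R5 → R2=24&5=0
SHR R5, 4 → R5=5>>4=0
LOAD R2, [20] → R2=M[20]=49
XOR R5, R2 → R5=0^49=49
ADD R5, 15 → R5=49+15=64
STORE R2, [48] → M[48]=49
XOR R0, R5 → R0=37^64=101
NEG R2 → R2=-(49)=-49
halt.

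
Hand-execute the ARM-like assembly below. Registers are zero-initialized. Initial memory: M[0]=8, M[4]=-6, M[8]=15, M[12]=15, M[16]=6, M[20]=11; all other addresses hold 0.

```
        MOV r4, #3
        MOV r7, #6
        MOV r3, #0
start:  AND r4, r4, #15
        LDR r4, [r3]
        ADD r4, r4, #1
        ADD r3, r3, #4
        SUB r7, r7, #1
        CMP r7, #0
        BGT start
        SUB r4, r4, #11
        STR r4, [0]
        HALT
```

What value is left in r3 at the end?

MOV r4, #3 → r4=3
MOV r7, #6 → r7=6
MOV r3, #0 → r3=0
AND r4, r4, #15 → r4=3&15=3
LDR r4, [r3] → r4=M[0]=8
ADD r4, r4, #1 → r4=8+1=9
ADD r3, r3, #4 → r3=0+4=4
SUB r7, r7, #1 → r7=6-1=5
CMP r7, #0  (cmp 5,0)
BGT start: taken
AND r4, r4, #15 → r4=9&15=9
LDR r4, [r3] → r4=M[4]=-6
ADD r4, r4, #1 → r4=(-6)+1=-5
ADD r3, r3, #4 → r3=4+4=8
SUB r7, r7, #1 → r7=5-1=4
CMP r7, #0  (cmp 4,0)
BGT start: taken
AND r4, r4, #15 → r4=(-5)&15=11
LDR r4, [r3] → r4=M[8]=15
ADD r4, r4, #1 → r4=15+1=16
ADD r3, r3, #4 → r3=8+4=12
SUB r7, r7, #1 → r7=4-1=3
CMP r7, #0  (cmp 3,0)
BGT start: taken
AND r4, r4, #15 → r4=16&15=0
LDR r4, [r3] → r4=M[12]=15
ADD r4, r4, #1 → r4=15+1=16
ADD r3, r3, #4 → r3=12+4=16
SUB r7, r7, #1 → r7=3-1=2
CMP r7, #0  (cmp 2,0)
BGT start: taken
AND r4, r4, #15 → r4=16&15=0
LDR r4, [r3] → r4=M[16]=6
ADD r4, r4, #1 → r4=6+1=7
ADD r3, r3, #4 → r3=16+4=20
SUB r7, r7, #1 → r7=2-1=1
CMP r7, #0  (cmp 1,0)
BGT start: taken
AND r4, r4, #15 → r4=7&15=7
LDR r4, [r3] → r4=M[20]=11
ADD r4, r4, #1 → r4=11+1=12
ADD r3, r3, #4 → r3=20+4=24
SUB r7, r7, #1 → r7=1-1=0
CMP r7, #0  (cmp 0,0)
BGT start: not taken
SUB r4, r4, #11 → r4=12-11=1
STR r4, [0] → M[0]=1
halt.

24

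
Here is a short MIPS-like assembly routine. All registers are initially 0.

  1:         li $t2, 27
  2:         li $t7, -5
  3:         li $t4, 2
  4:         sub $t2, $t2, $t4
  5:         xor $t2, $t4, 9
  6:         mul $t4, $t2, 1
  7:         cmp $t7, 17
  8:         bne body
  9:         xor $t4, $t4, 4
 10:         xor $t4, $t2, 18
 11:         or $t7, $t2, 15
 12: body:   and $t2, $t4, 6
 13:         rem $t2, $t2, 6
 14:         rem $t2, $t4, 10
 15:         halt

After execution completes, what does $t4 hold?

11

li $t2, 27 → $t2=27
li $t7, -5 → $t7=-5
li $t4, 2 → $t4=2
sub $t2, $t2, $t4 → $t2=27-2=25
xor $t2, $t4, 9 → $t2=2^9=11
mul $t4, $t2, 1 → $t4=11*1=11
cmp $t7, 17  (cmp -5,17)
bne body: taken
and $t2, $t4, 6 → $t2=11&6=2
rem $t2, $t2, 6 → $t2=2%6=2
rem $t2, $t4, 10 → $t2=11%10=1
halt.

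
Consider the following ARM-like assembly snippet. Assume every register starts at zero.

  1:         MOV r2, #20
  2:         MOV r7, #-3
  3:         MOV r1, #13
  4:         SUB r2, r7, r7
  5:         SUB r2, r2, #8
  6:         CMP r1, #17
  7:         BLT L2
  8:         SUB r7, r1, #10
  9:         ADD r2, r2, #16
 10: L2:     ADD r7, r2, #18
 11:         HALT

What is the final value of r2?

MOV r2, #20 → r2=20
MOV r7, #-3 → r7=-3
MOV r1, #13 → r1=13
SUB r2, r7, r7 → r2=(-3)-(-3)=0
SUB r2, r2, #8 → r2=0-8=-8
CMP r1, #17  (cmp 13,17)
BLT L2: taken
ADD r7, r2, #18 → r7=(-8)+18=10
halt.

-8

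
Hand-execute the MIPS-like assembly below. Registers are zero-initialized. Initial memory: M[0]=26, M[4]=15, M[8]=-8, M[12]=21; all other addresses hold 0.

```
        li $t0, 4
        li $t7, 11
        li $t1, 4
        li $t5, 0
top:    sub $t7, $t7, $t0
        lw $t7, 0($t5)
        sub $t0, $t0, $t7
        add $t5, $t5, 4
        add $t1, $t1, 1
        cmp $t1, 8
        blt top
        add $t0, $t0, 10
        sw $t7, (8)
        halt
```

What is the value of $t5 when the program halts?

16

$t0=4
$t7=11
$t1=4
$t5=0
$t7=11-4=7
$t7=M[0]=26
$t0=4-26=-22
$t5=0+4=4
$t1=4+1=5
cmp $t1, 8  (cmp 5,8)
blt top: taken
$t7=26-(-22)=48
$t7=M[4]=15
$t0=(-22)-15=-37
$t5=4+4=8
$t1=5+1=6
cmp $t1, 8  (cmp 6,8)
blt top: taken
$t7=15-(-37)=52
$t7=M[8]=-8
$t0=(-37)-(-8)=-29
$t5=8+4=12
$t1=6+1=7
cmp $t1, 8  (cmp 7,8)
blt top: taken
$t7=(-8)-(-29)=21
$t7=M[12]=21
$t0=(-29)-21=-50
$t5=12+4=16
$t1=7+1=8
cmp $t1, 8  (cmp 8,8)
blt top: not taken
$t0=(-50)+10=-40
sw $t7, (8) → M[8]=21
halt.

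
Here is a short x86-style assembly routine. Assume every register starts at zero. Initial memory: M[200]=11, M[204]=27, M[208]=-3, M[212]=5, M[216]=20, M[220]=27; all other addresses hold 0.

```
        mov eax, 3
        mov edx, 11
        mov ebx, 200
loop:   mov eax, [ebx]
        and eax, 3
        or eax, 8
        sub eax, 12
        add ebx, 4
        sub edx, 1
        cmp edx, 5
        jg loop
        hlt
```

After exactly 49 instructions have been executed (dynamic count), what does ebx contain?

224

after mov eax, 3: eax=3
after mov edx, 11: edx=11
after mov ebx, 200: ebx=200
after mov eax, [ebx]: eax=M[200]=11
after and eax, 3: eax=11&3=3
after or eax, 8: eax=3|8=11
after sub eax, 12: eax=11-12=-1
after add ebx, 4: ebx=200+4=204
after sub edx, 1: edx=11-1=10
cmp edx, 5  (cmp 10,5)
jg loop: taken
after mov eax, [ebx]: eax=M[204]=27
after and eax, 3: eax=27&3=3
after or eax, 8: eax=3|8=11
after sub eax, 12: eax=11-12=-1
after add ebx, 4: ebx=204+4=208
after sub edx, 1: edx=10-1=9
cmp edx, 5  (cmp 9,5)
jg loop: taken
after mov eax, [ebx]: eax=M[208]=-3
after and eax, 3: eax=(-3)&3=1
after or eax, 8: eax=1|8=9
after sub eax, 12: eax=9-12=-3
after add ebx, 4: ebx=208+4=212
after sub edx, 1: edx=9-1=8
cmp edx, 5  (cmp 8,5)
jg loop: taken
after mov eax, [ebx]: eax=M[212]=5
after and eax, 3: eax=5&3=1
after or eax, 8: eax=1|8=9
after sub eax, 12: eax=9-12=-3
after add ebx, 4: ebx=212+4=216
after sub edx, 1: edx=8-1=7
cmp edx, 5  (cmp 7,5)
jg loop: taken
after mov eax, [ebx]: eax=M[216]=20
after and eax, 3: eax=20&3=0
after or eax, 8: eax=0|8=8
after sub eax, 12: eax=8-12=-4
after add ebx, 4: ebx=216+4=220
after sub edx, 1: edx=7-1=6
cmp edx, 5  (cmp 6,5)
jg loop: taken
after mov eax, [ebx]: eax=M[220]=27
after and eax, 3: eax=27&3=3
after or eax, 8: eax=3|8=11
after sub eax, 12: eax=11-12=-1
after add ebx, 4: ebx=220+4=224
after sub edx, 1: edx=6-1=5
After step 49: ebx = 224.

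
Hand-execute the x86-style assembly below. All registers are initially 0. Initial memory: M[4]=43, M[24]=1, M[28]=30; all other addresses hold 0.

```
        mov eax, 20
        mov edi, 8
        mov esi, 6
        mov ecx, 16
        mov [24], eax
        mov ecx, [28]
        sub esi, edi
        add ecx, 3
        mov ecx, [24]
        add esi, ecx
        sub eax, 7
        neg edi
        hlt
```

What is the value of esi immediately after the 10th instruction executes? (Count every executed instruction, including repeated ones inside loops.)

eax=20
edi=8
esi=6
ecx=16
mov [24], eax → M[24]=20
ecx=M[28]=30
esi=6-8=-2
ecx=30+3=33
ecx=M[24]=20
esi=(-2)+20=18
After step 10: esi = 18.

18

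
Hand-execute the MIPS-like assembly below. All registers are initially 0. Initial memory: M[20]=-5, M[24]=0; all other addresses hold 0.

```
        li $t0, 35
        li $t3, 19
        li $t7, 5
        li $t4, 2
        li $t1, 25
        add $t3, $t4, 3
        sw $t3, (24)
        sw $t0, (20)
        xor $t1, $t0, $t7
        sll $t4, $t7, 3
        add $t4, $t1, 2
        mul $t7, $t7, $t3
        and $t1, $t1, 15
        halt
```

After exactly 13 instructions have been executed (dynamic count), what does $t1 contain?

6

$t0=35
$t3=19
$t7=5
$t4=2
$t1=25
$t3=2+3=5
sw $t3, (24) → M[24]=5
sw $t0, (20) → M[20]=35
$t1=35^5=38
$t4=5<<3=40
$t4=38+2=40
$t7=5*5=25
$t1=38&15=6
After step 13: $t1 = 6.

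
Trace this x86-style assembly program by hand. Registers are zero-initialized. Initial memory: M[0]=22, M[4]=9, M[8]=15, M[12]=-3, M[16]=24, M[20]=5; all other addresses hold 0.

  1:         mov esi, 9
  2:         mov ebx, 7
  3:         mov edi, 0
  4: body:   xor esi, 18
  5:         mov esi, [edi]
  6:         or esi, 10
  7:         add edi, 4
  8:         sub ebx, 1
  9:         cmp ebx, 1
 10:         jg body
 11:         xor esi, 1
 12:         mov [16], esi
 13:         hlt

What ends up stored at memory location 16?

after mov esi, 9: esi=9
after mov ebx, 7: ebx=7
after mov edi, 0: edi=0
after xor esi, 18: esi=9^18=27
after mov esi, [edi]: esi=M[0]=22
after or esi, 10: esi=22|10=30
after add edi, 4: edi=0+4=4
after sub ebx, 1: ebx=7-1=6
cmp ebx, 1  (cmp 6,1)
jg body: taken
after xor esi, 18: esi=30^18=12
after mov esi, [edi]: esi=M[4]=9
after or esi, 10: esi=9|10=11
after add edi, 4: edi=4+4=8
after sub ebx, 1: ebx=6-1=5
cmp ebx, 1  (cmp 5,1)
jg body: taken
after xor esi, 18: esi=11^18=25
after mov esi, [edi]: esi=M[8]=15
after or esi, 10: esi=15|10=15
after add edi, 4: edi=8+4=12
after sub ebx, 1: ebx=5-1=4
cmp ebx, 1  (cmp 4,1)
jg body: taken
after xor esi, 18: esi=15^18=29
after mov esi, [edi]: esi=M[12]=-3
after or esi, 10: esi=(-3)|10=-1
after add edi, 4: edi=12+4=16
after sub ebx, 1: ebx=4-1=3
cmp ebx, 1  (cmp 3,1)
jg body: taken
after xor esi, 18: esi=(-1)^18=-19
after mov esi, [edi]: esi=M[16]=24
after or esi, 10: esi=24|10=26
after add edi, 4: edi=16+4=20
after sub ebx, 1: ebx=3-1=2
cmp ebx, 1  (cmp 2,1)
jg body: taken
after xor esi, 18: esi=26^18=8
after mov esi, [edi]: esi=M[20]=5
after or esi, 10: esi=5|10=15
after add edi, 4: edi=20+4=24
after sub ebx, 1: ebx=2-1=1
cmp ebx, 1  (cmp 1,1)
jg body: not taken
after xor esi, 1: esi=15^1=14
mov [16], esi → M[16]=14
halt.

14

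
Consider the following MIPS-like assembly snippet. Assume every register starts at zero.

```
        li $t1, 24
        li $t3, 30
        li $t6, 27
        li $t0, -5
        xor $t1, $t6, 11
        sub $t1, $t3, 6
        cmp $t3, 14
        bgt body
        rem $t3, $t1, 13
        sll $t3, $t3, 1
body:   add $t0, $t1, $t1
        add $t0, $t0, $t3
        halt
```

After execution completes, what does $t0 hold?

78

after li $t1, 24: $t1=24
after li $t3, 30: $t3=30
after li $t6, 27: $t6=27
after li $t0, -5: $t0=-5
after xor $t1, $t6, 11: $t1=27^11=16
after sub $t1, $t3, 6: $t1=30-6=24
cmp $t3, 14  (cmp 30,14)
bgt body: taken
after add $t0, $t1, $t1: $t0=24+24=48
after add $t0, $t0, $t3: $t0=48+30=78
halt.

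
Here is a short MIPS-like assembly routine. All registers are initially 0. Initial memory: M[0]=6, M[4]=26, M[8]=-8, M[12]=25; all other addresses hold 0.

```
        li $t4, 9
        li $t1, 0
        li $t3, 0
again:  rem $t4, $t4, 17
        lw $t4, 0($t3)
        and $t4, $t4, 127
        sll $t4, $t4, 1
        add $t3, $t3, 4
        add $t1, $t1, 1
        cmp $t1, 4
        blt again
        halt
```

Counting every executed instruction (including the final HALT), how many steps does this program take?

36

$t4=9
$t1=0
$t3=0
$t4=9%17=9
$t4=M[0]=6
$t4=6&127=6
$t4=6<<1=12
$t3=0+4=4
$t1=0+1=1
cmp $t1, 4  (cmp 1,4)
blt again: taken
$t4=12%17=12
$t4=M[4]=26
$t4=26&127=26
$t4=26<<1=52
$t3=4+4=8
$t1=1+1=2
cmp $t1, 4  (cmp 2,4)
blt again: taken
$t4=52%17=1
$t4=M[8]=-8
$t4=(-8)&127=120
$t4=120<<1=240
$t3=8+4=12
$t1=2+1=3
cmp $t1, 4  (cmp 3,4)
blt again: taken
$t4=240%17=2
$t4=M[12]=25
$t4=25&127=25
$t4=25<<1=50
$t3=12+4=16
$t1=3+1=4
cmp $t1, 4  (cmp 4,4)
blt again: not taken
halt.
Total executed instructions: 36.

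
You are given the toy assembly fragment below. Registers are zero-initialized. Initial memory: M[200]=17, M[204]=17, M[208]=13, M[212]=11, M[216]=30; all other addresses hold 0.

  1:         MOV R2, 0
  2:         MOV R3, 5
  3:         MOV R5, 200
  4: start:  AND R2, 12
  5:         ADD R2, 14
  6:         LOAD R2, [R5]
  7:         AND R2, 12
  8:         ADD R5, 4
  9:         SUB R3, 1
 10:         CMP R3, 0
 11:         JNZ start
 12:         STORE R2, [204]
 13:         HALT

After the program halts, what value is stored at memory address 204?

12

MOV R2, 0 → R2=0
MOV R3, 5 → R3=5
MOV R5, 200 → R5=200
AND R2, 12 → R2=0&12=0
ADD R2, 14 → R2=0+14=14
LOAD R2, [R5] → R2=M[200]=17
AND R2, 12 → R2=17&12=0
ADD R5, 4 → R5=200+4=204
SUB R3, 1 → R3=5-1=4
CMP R3, 0  (cmp 4,0)
JNZ start: taken
AND R2, 12 → R2=0&12=0
ADD R2, 14 → R2=0+14=14
LOAD R2, [R5] → R2=M[204]=17
AND R2, 12 → R2=17&12=0
ADD R5, 4 → R5=204+4=208
SUB R3, 1 → R3=4-1=3
CMP R3, 0  (cmp 3,0)
JNZ start: taken
AND R2, 12 → R2=0&12=0
ADD R2, 14 → R2=0+14=14
LOAD R2, [R5] → R2=M[208]=13
AND R2, 12 → R2=13&12=12
ADD R5, 4 → R5=208+4=212
SUB R3, 1 → R3=3-1=2
CMP R3, 0  (cmp 2,0)
JNZ start: taken
AND R2, 12 → R2=12&12=12
ADD R2, 14 → R2=12+14=26
LOAD R2, [R5] → R2=M[212]=11
AND R2, 12 → R2=11&12=8
ADD R5, 4 → R5=212+4=216
SUB R3, 1 → R3=2-1=1
CMP R3, 0  (cmp 1,0)
JNZ start: taken
AND R2, 12 → R2=8&12=8
ADD R2, 14 → R2=8+14=22
LOAD R2, [R5] → R2=M[216]=30
AND R2, 12 → R2=30&12=12
ADD R5, 4 → R5=216+4=220
SUB R3, 1 → R3=1-1=0
CMP R3, 0  (cmp 0,0)
JNZ start: not taken
STORE R2, [204] → M[204]=12
halt.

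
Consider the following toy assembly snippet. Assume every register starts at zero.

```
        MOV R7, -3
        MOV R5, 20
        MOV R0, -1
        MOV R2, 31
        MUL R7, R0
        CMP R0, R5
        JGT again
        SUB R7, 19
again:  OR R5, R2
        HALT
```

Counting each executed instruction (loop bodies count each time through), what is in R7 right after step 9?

MOV R7, -3 → R7=-3
MOV R5, 20 → R5=20
MOV R0, -1 → R0=-1
MOV R2, 31 → R2=31
MUL R7, R0 → R7=(-3)*(-1)=3
CMP R0, R5  (cmp -1,20)
JGT again: not taken
SUB R7, 19 → R7=3-19=-16
OR R5, R2 → R5=20|31=31
After step 9: R7 = -16.

-16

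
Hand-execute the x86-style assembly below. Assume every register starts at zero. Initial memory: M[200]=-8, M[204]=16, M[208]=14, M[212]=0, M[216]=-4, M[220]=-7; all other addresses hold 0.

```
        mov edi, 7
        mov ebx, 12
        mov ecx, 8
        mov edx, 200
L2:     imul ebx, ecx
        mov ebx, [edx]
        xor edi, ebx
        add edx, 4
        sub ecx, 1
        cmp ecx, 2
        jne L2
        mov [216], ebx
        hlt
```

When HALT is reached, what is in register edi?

-28

edi=7
ebx=12
ecx=8
edx=200
ebx=12*8=96
ebx=M[200]=-8
edi=7^(-8)=-1
edx=200+4=204
ecx=8-1=7
cmp ecx, 2  (cmp 7,2)
jne L2: taken
ebx=(-8)*7=-56
ebx=M[204]=16
edi=(-1)^16=-17
edx=204+4=208
ecx=7-1=6
cmp ecx, 2  (cmp 6,2)
jne L2: taken
ebx=16*6=96
ebx=M[208]=14
edi=(-17)^14=-31
edx=208+4=212
ecx=6-1=5
cmp ecx, 2  (cmp 5,2)
jne L2: taken
ebx=14*5=70
ebx=M[212]=0
edi=(-31)^0=-31
edx=212+4=216
ecx=5-1=4
cmp ecx, 2  (cmp 4,2)
jne L2: taken
ebx=0*4=0
ebx=M[216]=-4
edi=(-31)^(-4)=29
edx=216+4=220
ecx=4-1=3
cmp ecx, 2  (cmp 3,2)
jne L2: taken
ebx=(-4)*3=-12
ebx=M[220]=-7
edi=29^(-7)=-28
edx=220+4=224
ecx=3-1=2
cmp ecx, 2  (cmp 2,2)
jne L2: not taken
mov [216], ebx → M[216]=-7
halt.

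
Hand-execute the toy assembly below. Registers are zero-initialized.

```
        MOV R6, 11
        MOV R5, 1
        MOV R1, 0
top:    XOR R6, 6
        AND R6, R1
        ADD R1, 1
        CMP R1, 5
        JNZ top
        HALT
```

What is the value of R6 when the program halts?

4

MOV R6, 11 → R6=11
MOV R5, 1 → R5=1
MOV R1, 0 → R1=0
XOR R6, 6 → R6=11^6=13
AND R6, R1 → R6=13&0=0
ADD R1, 1 → R1=0+1=1
CMP R1, 5  (cmp 1,5)
JNZ top: taken
XOR R6, 6 → R6=0^6=6
AND R6, R1 → R6=6&1=0
ADD R1, 1 → R1=1+1=2
CMP R1, 5  (cmp 2,5)
JNZ top: taken
XOR R6, 6 → R6=0^6=6
AND R6, R1 → R6=6&2=2
ADD R1, 1 → R1=2+1=3
CMP R1, 5  (cmp 3,5)
JNZ top: taken
XOR R6, 6 → R6=2^6=4
AND R6, R1 → R6=4&3=0
ADD R1, 1 → R1=3+1=4
CMP R1, 5  (cmp 4,5)
JNZ top: taken
XOR R6, 6 → R6=0^6=6
AND R6, R1 → R6=6&4=4
ADD R1, 1 → R1=4+1=5
CMP R1, 5  (cmp 5,5)
JNZ top: not taken
halt.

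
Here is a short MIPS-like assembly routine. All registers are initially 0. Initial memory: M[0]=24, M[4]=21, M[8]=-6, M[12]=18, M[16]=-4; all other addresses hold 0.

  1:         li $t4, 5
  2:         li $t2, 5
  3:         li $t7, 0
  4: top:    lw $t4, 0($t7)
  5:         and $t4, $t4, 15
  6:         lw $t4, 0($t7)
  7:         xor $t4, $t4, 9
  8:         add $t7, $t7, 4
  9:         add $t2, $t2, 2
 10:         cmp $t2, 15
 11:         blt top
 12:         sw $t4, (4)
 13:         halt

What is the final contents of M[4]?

after li $t4, 5: $t4=5
after li $t2, 5: $t2=5
after li $t7, 0: $t7=0
after lw $t4, 0($t7): $t4=M[0]=24
after and $t4, $t4, 15: $t4=24&15=8
after lw $t4, 0($t7): $t4=M[0]=24
after xor $t4, $t4, 9: $t4=24^9=17
after add $t7, $t7, 4: $t7=0+4=4
after add $t2, $t2, 2: $t2=5+2=7
cmp $t2, 15  (cmp 7,15)
blt top: taken
after lw $t4, 0($t7): $t4=M[4]=21
after and $t4, $t4, 15: $t4=21&15=5
after lw $t4, 0($t7): $t4=M[4]=21
after xor $t4, $t4, 9: $t4=21^9=28
after add $t7, $t7, 4: $t7=4+4=8
after add $t2, $t2, 2: $t2=7+2=9
cmp $t2, 15  (cmp 9,15)
blt top: taken
after lw $t4, 0($t7): $t4=M[8]=-6
after and $t4, $t4, 15: $t4=(-6)&15=10
after lw $t4, 0($t7): $t4=M[8]=-6
after xor $t4, $t4, 9: $t4=(-6)^9=-13
after add $t7, $t7, 4: $t7=8+4=12
after add $t2, $t2, 2: $t2=9+2=11
cmp $t2, 15  (cmp 11,15)
blt top: taken
after lw $t4, 0($t7): $t4=M[12]=18
after and $t4, $t4, 15: $t4=18&15=2
after lw $t4, 0($t7): $t4=M[12]=18
after xor $t4, $t4, 9: $t4=18^9=27
after add $t7, $t7, 4: $t7=12+4=16
after add $t2, $t2, 2: $t2=11+2=13
cmp $t2, 15  (cmp 13,15)
blt top: taken
after lw $t4, 0($t7): $t4=M[16]=-4
after and $t4, $t4, 15: $t4=(-4)&15=12
after lw $t4, 0($t7): $t4=M[16]=-4
after xor $t4, $t4, 9: $t4=(-4)^9=-11
after add $t7, $t7, 4: $t7=16+4=20
after add $t2, $t2, 2: $t2=13+2=15
cmp $t2, 15  (cmp 15,15)
blt top: not taken
sw $t4, (4) → M[4]=-11
halt.

-11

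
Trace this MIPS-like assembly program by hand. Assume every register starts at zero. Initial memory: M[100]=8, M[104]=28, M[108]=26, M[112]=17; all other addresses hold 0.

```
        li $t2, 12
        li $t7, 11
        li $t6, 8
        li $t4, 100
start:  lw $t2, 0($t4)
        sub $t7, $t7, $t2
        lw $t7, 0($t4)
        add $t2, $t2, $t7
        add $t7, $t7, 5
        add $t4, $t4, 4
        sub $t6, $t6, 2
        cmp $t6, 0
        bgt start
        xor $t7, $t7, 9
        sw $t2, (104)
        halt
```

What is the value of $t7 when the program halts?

31

after li $t2, 12: $t2=12
after li $t7, 11: $t7=11
after li $t6, 8: $t6=8
after li $t4, 100: $t4=100
after lw $t2, 0($t4): $t2=M[100]=8
after sub $t7, $t7, $t2: $t7=11-8=3
after lw $t7, 0($t4): $t7=M[100]=8
after add $t2, $t2, $t7: $t2=8+8=16
after add $t7, $t7, 5: $t7=8+5=13
after add $t4, $t4, 4: $t4=100+4=104
after sub $t6, $t6, 2: $t6=8-2=6
cmp $t6, 0  (cmp 6,0)
bgt start: taken
after lw $t2, 0($t4): $t2=M[104]=28
after sub $t7, $t7, $t2: $t7=13-28=-15
after lw $t7, 0($t4): $t7=M[104]=28
after add $t2, $t2, $t7: $t2=28+28=56
after add $t7, $t7, 5: $t7=28+5=33
after add $t4, $t4, 4: $t4=104+4=108
after sub $t6, $t6, 2: $t6=6-2=4
cmp $t6, 0  (cmp 4,0)
bgt start: taken
after lw $t2, 0($t4): $t2=M[108]=26
after sub $t7, $t7, $t2: $t7=33-26=7
after lw $t7, 0($t4): $t7=M[108]=26
after add $t2, $t2, $t7: $t2=26+26=52
after add $t7, $t7, 5: $t7=26+5=31
after add $t4, $t4, 4: $t4=108+4=112
after sub $t6, $t6, 2: $t6=4-2=2
cmp $t6, 0  (cmp 2,0)
bgt start: taken
after lw $t2, 0($t4): $t2=M[112]=17
after sub $t7, $t7, $t2: $t7=31-17=14
after lw $t7, 0($t4): $t7=M[112]=17
after add $t2, $t2, $t7: $t2=17+17=34
after add $t7, $t7, 5: $t7=17+5=22
after add $t4, $t4, 4: $t4=112+4=116
after sub $t6, $t6, 2: $t6=2-2=0
cmp $t6, 0  (cmp 0,0)
bgt start: not taken
after xor $t7, $t7, 9: $t7=22^9=31
sw $t2, (104) → M[104]=34
halt.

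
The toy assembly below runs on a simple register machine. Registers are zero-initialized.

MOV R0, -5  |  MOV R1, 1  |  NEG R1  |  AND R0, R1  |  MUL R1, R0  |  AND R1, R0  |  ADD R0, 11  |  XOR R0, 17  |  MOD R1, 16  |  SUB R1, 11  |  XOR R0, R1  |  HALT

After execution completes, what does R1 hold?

after MOV R0, -5: R0=-5
after MOV R1, 1: R1=1
after NEG R1: R1=-(1)=-1
after AND R0, R1: R0=(-5)&(-1)=-5
after MUL R1, R0: R1=(-1)*(-5)=5
after AND R1, R0: R1=5&(-5)=1
after ADD R0, 11: R0=(-5)+11=6
after XOR R0, 17: R0=6^17=23
after MOD R1, 16: R1=1%16=1
after SUB R1, 11: R1=1-11=-10
after XOR R0, R1: R0=23^(-10)=-31
halt.

-10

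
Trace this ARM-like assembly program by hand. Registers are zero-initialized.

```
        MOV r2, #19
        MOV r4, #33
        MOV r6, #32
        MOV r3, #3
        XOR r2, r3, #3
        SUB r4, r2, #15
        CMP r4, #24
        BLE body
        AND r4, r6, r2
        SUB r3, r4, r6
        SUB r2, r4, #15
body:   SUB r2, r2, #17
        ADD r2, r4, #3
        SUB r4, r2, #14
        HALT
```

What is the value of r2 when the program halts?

after MOV r2, #19: r2=19
after MOV r4, #33: r4=33
after MOV r6, #32: r6=32
after MOV r3, #3: r3=3
after XOR r2, r3, #3: r2=3^3=0
after SUB r4, r2, #15: r4=0-15=-15
CMP r4, #24  (cmp -15,24)
BLE body: taken
after SUB r2, r2, #17: r2=0-17=-17
after ADD r2, r4, #3: r2=(-15)+3=-12
after SUB r4, r2, #14: r4=(-12)-14=-26
halt.

-12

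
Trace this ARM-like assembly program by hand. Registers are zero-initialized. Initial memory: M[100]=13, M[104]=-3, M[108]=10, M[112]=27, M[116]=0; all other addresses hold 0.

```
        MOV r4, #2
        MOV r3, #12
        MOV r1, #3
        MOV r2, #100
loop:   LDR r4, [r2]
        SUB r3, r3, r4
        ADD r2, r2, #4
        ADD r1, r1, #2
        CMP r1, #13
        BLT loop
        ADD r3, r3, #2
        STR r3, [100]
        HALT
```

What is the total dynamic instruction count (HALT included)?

37

MOV r4, #2 → r4=2
MOV r3, #12 → r3=12
MOV r1, #3 → r1=3
MOV r2, #100 → r2=100
LDR r4, [r2] → r4=M[100]=13
SUB r3, r3, r4 → r3=12-13=-1
ADD r2, r2, #4 → r2=100+4=104
ADD r1, r1, #2 → r1=3+2=5
CMP r1, #13  (cmp 5,13)
BLT loop: taken
LDR r4, [r2] → r4=M[104]=-3
SUB r3, r3, r4 → r3=(-1)-(-3)=2
ADD r2, r2, #4 → r2=104+4=108
ADD r1, r1, #2 → r1=5+2=7
CMP r1, #13  (cmp 7,13)
BLT loop: taken
LDR r4, [r2] → r4=M[108]=10
SUB r3, r3, r4 → r3=2-10=-8
ADD r2, r2, #4 → r2=108+4=112
ADD r1, r1, #2 → r1=7+2=9
CMP r1, #13  (cmp 9,13)
BLT loop: taken
LDR r4, [r2] → r4=M[112]=27
SUB r3, r3, r4 → r3=(-8)-27=-35
ADD r2, r2, #4 → r2=112+4=116
ADD r1, r1, #2 → r1=9+2=11
CMP r1, #13  (cmp 11,13)
BLT loop: taken
LDR r4, [r2] → r4=M[116]=0
SUB r3, r3, r4 → r3=(-35)-0=-35
ADD r2, r2, #4 → r2=116+4=120
ADD r1, r1, #2 → r1=11+2=13
CMP r1, #13  (cmp 13,13)
BLT loop: not taken
ADD r3, r3, #2 → r3=(-35)+2=-33
STR r3, [100] → M[100]=-33
halt.
Total executed instructions: 37.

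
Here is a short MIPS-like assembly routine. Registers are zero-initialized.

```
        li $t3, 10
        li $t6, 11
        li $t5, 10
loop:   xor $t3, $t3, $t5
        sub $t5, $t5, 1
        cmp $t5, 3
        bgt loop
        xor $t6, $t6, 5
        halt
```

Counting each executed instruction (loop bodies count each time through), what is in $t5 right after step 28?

$t3=10
$t6=11
$t5=10
$t3=10^10=0
$t5=10-1=9
cmp $t5, 3  (cmp 9,3)
bgt loop: taken
$t3=0^9=9
$t5=9-1=8
cmp $t5, 3  (cmp 8,3)
bgt loop: taken
$t3=9^8=1
$t5=8-1=7
cmp $t5, 3  (cmp 7,3)
bgt loop: taken
$t3=1^7=6
$t5=7-1=6
cmp $t5, 3  (cmp 6,3)
bgt loop: taken
$t3=6^6=0
$t5=6-1=5
cmp $t5, 3  (cmp 5,3)
bgt loop: taken
$t3=0^5=5
$t5=5-1=4
cmp $t5, 3  (cmp 4,3)
bgt loop: taken
$t3=5^4=1
After step 28: $t5 = 4.

4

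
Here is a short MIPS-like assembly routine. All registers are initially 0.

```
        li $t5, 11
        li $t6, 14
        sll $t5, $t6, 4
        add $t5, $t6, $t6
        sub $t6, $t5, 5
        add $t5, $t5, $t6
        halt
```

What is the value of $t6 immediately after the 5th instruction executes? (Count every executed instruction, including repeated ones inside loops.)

23

li $t5, 11 → $t5=11
li $t6, 14 → $t6=14
sll $t5, $t6, 4 → $t5=14<<4=224
add $t5, $t6, $t6 → $t5=14+14=28
sub $t6, $t5, 5 → $t6=28-5=23
After step 5: $t6 = 23.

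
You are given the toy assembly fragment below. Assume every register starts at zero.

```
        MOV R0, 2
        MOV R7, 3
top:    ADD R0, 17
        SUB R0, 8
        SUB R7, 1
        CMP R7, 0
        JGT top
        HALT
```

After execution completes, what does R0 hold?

MOV R0, 2 → R0=2
MOV R7, 3 → R7=3
ADD R0, 17 → R0=2+17=19
SUB R0, 8 → R0=19-8=11
SUB R7, 1 → R7=3-1=2
CMP R7, 0  (cmp 2,0)
JGT top: taken
ADD R0, 17 → R0=11+17=28
SUB R0, 8 → R0=28-8=20
SUB R7, 1 → R7=2-1=1
CMP R7, 0  (cmp 1,0)
JGT top: taken
ADD R0, 17 → R0=20+17=37
SUB R0, 8 → R0=37-8=29
SUB R7, 1 → R7=1-1=0
CMP R7, 0  (cmp 0,0)
JGT top: not taken
halt.

29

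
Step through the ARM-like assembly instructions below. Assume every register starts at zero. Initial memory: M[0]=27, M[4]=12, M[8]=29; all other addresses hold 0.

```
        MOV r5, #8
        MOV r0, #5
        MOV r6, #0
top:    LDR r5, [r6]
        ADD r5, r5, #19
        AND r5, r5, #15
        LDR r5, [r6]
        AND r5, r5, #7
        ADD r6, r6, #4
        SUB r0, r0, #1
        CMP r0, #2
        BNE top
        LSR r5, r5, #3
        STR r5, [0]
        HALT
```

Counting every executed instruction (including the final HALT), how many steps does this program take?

MOV r5, #8 → r5=8
MOV r0, #5 → r0=5
MOV r6, #0 → r6=0
LDR r5, [r6] → r5=M[0]=27
ADD r5, r5, #19 → r5=27+19=46
AND r5, r5, #15 → r5=46&15=14
LDR r5, [r6] → r5=M[0]=27
AND r5, r5, #7 → r5=27&7=3
ADD r6, r6, #4 → r6=0+4=4
SUB r0, r0, #1 → r0=5-1=4
CMP r0, #2  (cmp 4,2)
BNE top: taken
LDR r5, [r6] → r5=M[4]=12
ADD r5, r5, #19 → r5=12+19=31
AND r5, r5, #15 → r5=31&15=15
LDR r5, [r6] → r5=M[4]=12
AND r5, r5, #7 → r5=12&7=4
ADD r6, r6, #4 → r6=4+4=8
SUB r0, r0, #1 → r0=4-1=3
CMP r0, #2  (cmp 3,2)
BNE top: taken
LDR r5, [r6] → r5=M[8]=29
ADD r5, r5, #19 → r5=29+19=48
AND r5, r5, #15 → r5=48&15=0
LDR r5, [r6] → r5=M[8]=29
AND r5, r5, #7 → r5=29&7=5
ADD r6, r6, #4 → r6=8+4=12
SUB r0, r0, #1 → r0=3-1=2
CMP r0, #2  (cmp 2,2)
BNE top: not taken
LSR r5, r5, #3 → r5=5>>3=0
STR r5, [0] → M[0]=0
halt.
Total executed instructions: 33.

33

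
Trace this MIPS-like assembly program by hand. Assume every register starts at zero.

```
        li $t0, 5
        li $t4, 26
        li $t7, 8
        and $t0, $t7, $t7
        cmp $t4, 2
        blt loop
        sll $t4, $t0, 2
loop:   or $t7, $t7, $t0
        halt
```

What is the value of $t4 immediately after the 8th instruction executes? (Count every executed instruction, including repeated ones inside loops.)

after li $t0, 5: $t0=5
after li $t4, 26: $t4=26
after li $t7, 8: $t7=8
after and $t0, $t7, $t7: $t0=8&8=8
cmp $t4, 2  (cmp 26,2)
blt loop: not taken
after sll $t4, $t0, 2: $t4=8<<2=32
after or $t7, $t7, $t0: $t7=8|8=8
After step 8: $t4 = 32.

32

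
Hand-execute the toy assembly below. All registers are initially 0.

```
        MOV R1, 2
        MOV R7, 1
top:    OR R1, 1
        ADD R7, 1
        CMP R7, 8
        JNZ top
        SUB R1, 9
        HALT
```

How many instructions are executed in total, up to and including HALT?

32

MOV R1, 2 → R1=2
MOV R7, 1 → R7=1
OR R1, 1 → R1=2|1=3
ADD R7, 1 → R7=1+1=2
CMP R7, 8  (cmp 2,8)
JNZ top: taken
OR R1, 1 → R1=3|1=3
ADD R7, 1 → R7=2+1=3
CMP R7, 8  (cmp 3,8)
JNZ top: taken
OR R1, 1 → R1=3|1=3
ADD R7, 1 → R7=3+1=4
CMP R7, 8  (cmp 4,8)
JNZ top: taken
OR R1, 1 → R1=3|1=3
ADD R7, 1 → R7=4+1=5
CMP R7, 8  (cmp 5,8)
JNZ top: taken
OR R1, 1 → R1=3|1=3
ADD R7, 1 → R7=5+1=6
CMP R7, 8  (cmp 6,8)
JNZ top: taken
OR R1, 1 → R1=3|1=3
ADD R7, 1 → R7=6+1=7
CMP R7, 8  (cmp 7,8)
JNZ top: taken
OR R1, 1 → R1=3|1=3
ADD R7, 1 → R7=7+1=8
CMP R7, 8  (cmp 8,8)
JNZ top: not taken
SUB R1, 9 → R1=3-9=-6
halt.
Total executed instructions: 32.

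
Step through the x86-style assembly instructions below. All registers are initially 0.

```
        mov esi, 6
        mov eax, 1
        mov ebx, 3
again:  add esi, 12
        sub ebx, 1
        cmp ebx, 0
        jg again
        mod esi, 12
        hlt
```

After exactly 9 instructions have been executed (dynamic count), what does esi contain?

30

after mov esi, 6: esi=6
after mov eax, 1: eax=1
after mov ebx, 3: ebx=3
after add esi, 12: esi=6+12=18
after sub ebx, 1: ebx=3-1=2
cmp ebx, 0  (cmp 2,0)
jg again: taken
after add esi, 12: esi=18+12=30
after sub ebx, 1: ebx=2-1=1
After step 9: esi = 30.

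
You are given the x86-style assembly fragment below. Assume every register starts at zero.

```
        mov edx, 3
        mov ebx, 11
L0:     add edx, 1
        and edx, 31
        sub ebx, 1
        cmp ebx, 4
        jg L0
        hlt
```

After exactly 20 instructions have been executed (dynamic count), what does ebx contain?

7

mov edx, 3 → edx=3
mov ebx, 11 → ebx=11
add edx, 1 → edx=3+1=4
and edx, 31 → edx=4&31=4
sub ebx, 1 → ebx=11-1=10
cmp ebx, 4  (cmp 10,4)
jg L0: taken
add edx, 1 → edx=4+1=5
and edx, 31 → edx=5&31=5
sub ebx, 1 → ebx=10-1=9
cmp ebx, 4  (cmp 9,4)
jg L0: taken
add edx, 1 → edx=5+1=6
and edx, 31 → edx=6&31=6
sub ebx, 1 → ebx=9-1=8
cmp ebx, 4  (cmp 8,4)
jg L0: taken
add edx, 1 → edx=6+1=7
and edx, 31 → edx=7&31=7
sub ebx, 1 → ebx=8-1=7
After step 20: ebx = 7.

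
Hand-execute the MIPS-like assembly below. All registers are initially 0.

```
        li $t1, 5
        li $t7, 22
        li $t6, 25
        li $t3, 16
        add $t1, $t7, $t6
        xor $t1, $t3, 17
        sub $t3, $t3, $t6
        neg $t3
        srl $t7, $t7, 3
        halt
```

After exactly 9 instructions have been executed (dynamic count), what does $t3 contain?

$t1=5
$t7=22
$t6=25
$t3=16
$t1=22+25=47
$t1=16^17=1
$t3=16-25=-9
$t3=-(-9)=9
$t7=22>>3=2
After step 9: $t3 = 9.

9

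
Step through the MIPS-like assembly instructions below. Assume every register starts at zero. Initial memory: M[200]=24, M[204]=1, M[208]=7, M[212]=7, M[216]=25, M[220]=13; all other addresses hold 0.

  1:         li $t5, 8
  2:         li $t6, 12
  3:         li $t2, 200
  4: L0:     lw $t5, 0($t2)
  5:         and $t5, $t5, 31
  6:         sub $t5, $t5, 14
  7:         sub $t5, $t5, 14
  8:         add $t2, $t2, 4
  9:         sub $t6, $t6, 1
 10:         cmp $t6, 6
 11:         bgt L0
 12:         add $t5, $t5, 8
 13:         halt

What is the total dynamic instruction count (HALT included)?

$t5=8
$t6=12
$t2=200
$t5=M[200]=24
$t5=24&31=24
$t5=24-14=10
$t5=10-14=-4
$t2=200+4=204
$t6=12-1=11
cmp $t6, 6  (cmp 11,6)
bgt L0: taken
$t5=M[204]=1
$t5=1&31=1
$t5=1-14=-13
$t5=(-13)-14=-27
$t2=204+4=208
$t6=11-1=10
cmp $t6, 6  (cmp 10,6)
bgt L0: taken
$t5=M[208]=7
$t5=7&31=7
$t5=7-14=-7
$t5=(-7)-14=-21
$t2=208+4=212
$t6=10-1=9
cmp $t6, 6  (cmp 9,6)
bgt L0: taken
$t5=M[212]=7
$t5=7&31=7
$t5=7-14=-7
$t5=(-7)-14=-21
$t2=212+4=216
$t6=9-1=8
cmp $t6, 6  (cmp 8,6)
bgt L0: taken
$t5=M[216]=25
$t5=25&31=25
$t5=25-14=11
$t5=11-14=-3
$t2=216+4=220
$t6=8-1=7
cmp $t6, 6  (cmp 7,6)
bgt L0: taken
$t5=M[220]=13
$t5=13&31=13
$t5=13-14=-1
$t5=(-1)-14=-15
$t2=220+4=224
$t6=7-1=6
cmp $t6, 6  (cmp 6,6)
bgt L0: not taken
$t5=(-15)+8=-7
halt.
Total executed instructions: 53.

53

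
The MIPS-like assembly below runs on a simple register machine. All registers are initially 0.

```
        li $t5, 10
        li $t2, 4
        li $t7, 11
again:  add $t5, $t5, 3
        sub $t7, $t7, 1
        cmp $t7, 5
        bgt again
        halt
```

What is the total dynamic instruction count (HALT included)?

28

li $t5, 10 → $t5=10
li $t2, 4 → $t2=4
li $t7, 11 → $t7=11
add $t5, $t5, 3 → $t5=10+3=13
sub $t7, $t7, 1 → $t7=11-1=10
cmp $t7, 5  (cmp 10,5)
bgt again: taken
add $t5, $t5, 3 → $t5=13+3=16
sub $t7, $t7, 1 → $t7=10-1=9
cmp $t7, 5  (cmp 9,5)
bgt again: taken
add $t5, $t5, 3 → $t5=16+3=19
sub $t7, $t7, 1 → $t7=9-1=8
cmp $t7, 5  (cmp 8,5)
bgt again: taken
add $t5, $t5, 3 → $t5=19+3=22
sub $t7, $t7, 1 → $t7=8-1=7
cmp $t7, 5  (cmp 7,5)
bgt again: taken
add $t5, $t5, 3 → $t5=22+3=25
sub $t7, $t7, 1 → $t7=7-1=6
cmp $t7, 5  (cmp 6,5)
bgt again: taken
add $t5, $t5, 3 → $t5=25+3=28
sub $t7, $t7, 1 → $t7=6-1=5
cmp $t7, 5  (cmp 5,5)
bgt again: not taken
halt.
Total executed instructions: 28.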